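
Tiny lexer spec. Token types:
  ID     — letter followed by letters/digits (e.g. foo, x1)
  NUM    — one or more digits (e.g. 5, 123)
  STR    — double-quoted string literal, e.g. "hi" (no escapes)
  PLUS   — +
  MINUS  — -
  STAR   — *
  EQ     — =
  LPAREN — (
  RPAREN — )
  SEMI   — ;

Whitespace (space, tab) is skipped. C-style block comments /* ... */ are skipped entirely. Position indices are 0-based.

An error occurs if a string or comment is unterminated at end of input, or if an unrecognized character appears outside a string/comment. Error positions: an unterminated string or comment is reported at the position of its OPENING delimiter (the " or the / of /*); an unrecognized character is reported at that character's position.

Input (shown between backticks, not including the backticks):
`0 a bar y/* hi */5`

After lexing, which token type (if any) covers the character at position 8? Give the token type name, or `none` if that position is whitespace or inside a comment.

Answer: ID

Derivation:
pos=0: emit NUM '0' (now at pos=1)
pos=2: emit ID 'a' (now at pos=3)
pos=4: emit ID 'bar' (now at pos=7)
pos=8: emit ID 'y' (now at pos=9)
pos=9: enter COMMENT mode (saw '/*')
exit COMMENT mode (now at pos=17)
pos=17: emit NUM '5' (now at pos=18)
DONE. 5 tokens: [NUM, ID, ID, ID, NUM]
Position 8: char is 'y' -> ID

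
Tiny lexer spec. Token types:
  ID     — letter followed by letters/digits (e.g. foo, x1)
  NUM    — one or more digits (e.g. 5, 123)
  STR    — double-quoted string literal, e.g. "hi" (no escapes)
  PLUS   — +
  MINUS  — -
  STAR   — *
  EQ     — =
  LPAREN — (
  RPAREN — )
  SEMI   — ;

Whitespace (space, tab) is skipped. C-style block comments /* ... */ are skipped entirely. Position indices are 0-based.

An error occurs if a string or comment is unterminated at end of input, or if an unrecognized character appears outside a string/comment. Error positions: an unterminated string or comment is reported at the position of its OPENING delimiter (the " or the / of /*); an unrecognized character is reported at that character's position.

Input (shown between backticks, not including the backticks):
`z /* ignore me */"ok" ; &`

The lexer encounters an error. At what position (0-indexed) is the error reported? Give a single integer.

Answer: 24

Derivation:
pos=0: emit ID 'z' (now at pos=1)
pos=2: enter COMMENT mode (saw '/*')
exit COMMENT mode (now at pos=17)
pos=17: enter STRING mode
pos=17: emit STR "ok" (now at pos=21)
pos=22: emit SEMI ';'
pos=24: ERROR — unrecognized char '&'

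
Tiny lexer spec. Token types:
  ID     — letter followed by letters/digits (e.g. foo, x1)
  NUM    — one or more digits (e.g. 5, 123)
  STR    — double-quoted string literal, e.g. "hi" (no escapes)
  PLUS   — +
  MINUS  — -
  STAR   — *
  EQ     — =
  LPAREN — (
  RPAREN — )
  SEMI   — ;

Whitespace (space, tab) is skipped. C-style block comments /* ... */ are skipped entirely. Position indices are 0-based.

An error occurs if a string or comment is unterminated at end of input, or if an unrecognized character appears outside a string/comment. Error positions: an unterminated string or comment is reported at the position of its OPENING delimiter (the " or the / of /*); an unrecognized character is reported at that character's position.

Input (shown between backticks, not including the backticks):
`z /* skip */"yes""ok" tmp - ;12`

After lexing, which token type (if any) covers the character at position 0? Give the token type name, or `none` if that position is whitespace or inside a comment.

Answer: ID

Derivation:
pos=0: emit ID 'z' (now at pos=1)
pos=2: enter COMMENT mode (saw '/*')
exit COMMENT mode (now at pos=12)
pos=12: enter STRING mode
pos=12: emit STR "yes" (now at pos=17)
pos=17: enter STRING mode
pos=17: emit STR "ok" (now at pos=21)
pos=22: emit ID 'tmp' (now at pos=25)
pos=26: emit MINUS '-'
pos=28: emit SEMI ';'
pos=29: emit NUM '12' (now at pos=31)
DONE. 7 tokens: [ID, STR, STR, ID, MINUS, SEMI, NUM]
Position 0: char is 'z' -> ID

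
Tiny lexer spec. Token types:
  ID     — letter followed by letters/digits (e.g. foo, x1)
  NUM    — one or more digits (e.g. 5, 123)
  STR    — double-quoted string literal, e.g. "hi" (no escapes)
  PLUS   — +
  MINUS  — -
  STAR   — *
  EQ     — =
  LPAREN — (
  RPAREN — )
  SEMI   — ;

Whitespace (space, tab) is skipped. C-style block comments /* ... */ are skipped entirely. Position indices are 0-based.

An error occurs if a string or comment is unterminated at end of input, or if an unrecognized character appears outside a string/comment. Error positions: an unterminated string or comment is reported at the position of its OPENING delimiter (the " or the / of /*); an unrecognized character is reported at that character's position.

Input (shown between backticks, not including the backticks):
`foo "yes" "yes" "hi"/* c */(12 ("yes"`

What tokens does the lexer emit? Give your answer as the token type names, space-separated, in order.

Answer: ID STR STR STR LPAREN NUM LPAREN STR

Derivation:
pos=0: emit ID 'foo' (now at pos=3)
pos=4: enter STRING mode
pos=4: emit STR "yes" (now at pos=9)
pos=10: enter STRING mode
pos=10: emit STR "yes" (now at pos=15)
pos=16: enter STRING mode
pos=16: emit STR "hi" (now at pos=20)
pos=20: enter COMMENT mode (saw '/*')
exit COMMENT mode (now at pos=27)
pos=27: emit LPAREN '('
pos=28: emit NUM '12' (now at pos=30)
pos=31: emit LPAREN '('
pos=32: enter STRING mode
pos=32: emit STR "yes" (now at pos=37)
DONE. 8 tokens: [ID, STR, STR, STR, LPAREN, NUM, LPAREN, STR]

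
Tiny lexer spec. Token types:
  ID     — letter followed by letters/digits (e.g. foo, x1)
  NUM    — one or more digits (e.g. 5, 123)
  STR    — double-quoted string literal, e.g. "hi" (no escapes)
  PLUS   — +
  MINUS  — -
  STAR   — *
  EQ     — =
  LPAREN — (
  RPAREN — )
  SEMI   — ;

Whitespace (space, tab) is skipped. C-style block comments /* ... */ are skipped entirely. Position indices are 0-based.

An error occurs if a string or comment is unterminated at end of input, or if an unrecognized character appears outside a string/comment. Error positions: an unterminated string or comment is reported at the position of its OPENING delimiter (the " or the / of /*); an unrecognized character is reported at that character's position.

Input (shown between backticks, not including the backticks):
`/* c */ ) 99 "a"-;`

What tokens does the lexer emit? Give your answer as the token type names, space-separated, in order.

Answer: RPAREN NUM STR MINUS SEMI

Derivation:
pos=0: enter COMMENT mode (saw '/*')
exit COMMENT mode (now at pos=7)
pos=8: emit RPAREN ')'
pos=10: emit NUM '99' (now at pos=12)
pos=13: enter STRING mode
pos=13: emit STR "a" (now at pos=16)
pos=16: emit MINUS '-'
pos=17: emit SEMI ';'
DONE. 5 tokens: [RPAREN, NUM, STR, MINUS, SEMI]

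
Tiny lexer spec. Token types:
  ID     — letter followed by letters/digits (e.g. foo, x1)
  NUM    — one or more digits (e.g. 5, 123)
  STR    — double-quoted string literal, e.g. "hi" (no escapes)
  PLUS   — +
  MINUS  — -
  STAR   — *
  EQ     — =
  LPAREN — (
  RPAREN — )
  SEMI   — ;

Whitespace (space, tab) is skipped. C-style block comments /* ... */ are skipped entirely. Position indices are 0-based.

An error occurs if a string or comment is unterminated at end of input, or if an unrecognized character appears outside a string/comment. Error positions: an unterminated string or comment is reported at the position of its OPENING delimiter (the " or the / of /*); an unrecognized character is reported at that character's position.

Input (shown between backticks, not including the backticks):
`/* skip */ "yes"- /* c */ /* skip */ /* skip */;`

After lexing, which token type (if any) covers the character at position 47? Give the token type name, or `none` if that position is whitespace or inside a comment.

pos=0: enter COMMENT mode (saw '/*')
exit COMMENT mode (now at pos=10)
pos=11: enter STRING mode
pos=11: emit STR "yes" (now at pos=16)
pos=16: emit MINUS '-'
pos=18: enter COMMENT mode (saw '/*')
exit COMMENT mode (now at pos=25)
pos=26: enter COMMENT mode (saw '/*')
exit COMMENT mode (now at pos=36)
pos=37: enter COMMENT mode (saw '/*')
exit COMMENT mode (now at pos=47)
pos=47: emit SEMI ';'
DONE. 3 tokens: [STR, MINUS, SEMI]
Position 47: char is ';' -> SEMI

Answer: SEMI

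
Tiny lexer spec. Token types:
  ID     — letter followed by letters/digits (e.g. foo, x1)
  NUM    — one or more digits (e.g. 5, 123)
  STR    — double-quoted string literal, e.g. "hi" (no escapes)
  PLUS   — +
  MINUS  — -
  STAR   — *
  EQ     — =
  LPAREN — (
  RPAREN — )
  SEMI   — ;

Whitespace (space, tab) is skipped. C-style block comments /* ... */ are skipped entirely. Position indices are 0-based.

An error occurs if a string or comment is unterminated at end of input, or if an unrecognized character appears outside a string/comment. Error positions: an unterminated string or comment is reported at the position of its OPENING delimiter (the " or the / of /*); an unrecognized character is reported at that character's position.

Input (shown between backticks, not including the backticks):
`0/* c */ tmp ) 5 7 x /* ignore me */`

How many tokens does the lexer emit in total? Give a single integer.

pos=0: emit NUM '0' (now at pos=1)
pos=1: enter COMMENT mode (saw '/*')
exit COMMENT mode (now at pos=8)
pos=9: emit ID 'tmp' (now at pos=12)
pos=13: emit RPAREN ')'
pos=15: emit NUM '5' (now at pos=16)
pos=17: emit NUM '7' (now at pos=18)
pos=19: emit ID 'x' (now at pos=20)
pos=21: enter COMMENT mode (saw '/*')
exit COMMENT mode (now at pos=36)
DONE. 6 tokens: [NUM, ID, RPAREN, NUM, NUM, ID]

Answer: 6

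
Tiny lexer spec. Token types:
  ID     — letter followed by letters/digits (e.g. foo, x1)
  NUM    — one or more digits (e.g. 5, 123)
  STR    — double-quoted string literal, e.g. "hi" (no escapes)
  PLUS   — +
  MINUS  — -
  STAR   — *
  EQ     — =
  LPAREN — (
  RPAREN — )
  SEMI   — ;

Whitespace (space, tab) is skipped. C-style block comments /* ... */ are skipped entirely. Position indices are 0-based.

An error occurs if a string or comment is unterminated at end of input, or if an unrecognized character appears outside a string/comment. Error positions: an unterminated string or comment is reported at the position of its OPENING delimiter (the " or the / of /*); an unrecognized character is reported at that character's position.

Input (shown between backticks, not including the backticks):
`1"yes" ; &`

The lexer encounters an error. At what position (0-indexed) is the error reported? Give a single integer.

pos=0: emit NUM '1' (now at pos=1)
pos=1: enter STRING mode
pos=1: emit STR "yes" (now at pos=6)
pos=7: emit SEMI ';'
pos=9: ERROR — unrecognized char '&'

Answer: 9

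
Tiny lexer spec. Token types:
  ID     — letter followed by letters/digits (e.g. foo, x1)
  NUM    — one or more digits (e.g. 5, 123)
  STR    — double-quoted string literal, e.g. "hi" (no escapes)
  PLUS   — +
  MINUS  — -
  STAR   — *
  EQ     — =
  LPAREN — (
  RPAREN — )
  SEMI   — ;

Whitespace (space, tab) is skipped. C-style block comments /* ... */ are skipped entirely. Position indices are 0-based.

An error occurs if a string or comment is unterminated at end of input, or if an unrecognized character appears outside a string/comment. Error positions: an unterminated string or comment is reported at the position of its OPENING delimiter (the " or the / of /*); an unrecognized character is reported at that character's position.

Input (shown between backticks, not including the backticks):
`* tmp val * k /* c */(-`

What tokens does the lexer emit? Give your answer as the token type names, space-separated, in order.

pos=0: emit STAR '*'
pos=2: emit ID 'tmp' (now at pos=5)
pos=6: emit ID 'val' (now at pos=9)
pos=10: emit STAR '*'
pos=12: emit ID 'k' (now at pos=13)
pos=14: enter COMMENT mode (saw '/*')
exit COMMENT mode (now at pos=21)
pos=21: emit LPAREN '('
pos=22: emit MINUS '-'
DONE. 7 tokens: [STAR, ID, ID, STAR, ID, LPAREN, MINUS]

Answer: STAR ID ID STAR ID LPAREN MINUS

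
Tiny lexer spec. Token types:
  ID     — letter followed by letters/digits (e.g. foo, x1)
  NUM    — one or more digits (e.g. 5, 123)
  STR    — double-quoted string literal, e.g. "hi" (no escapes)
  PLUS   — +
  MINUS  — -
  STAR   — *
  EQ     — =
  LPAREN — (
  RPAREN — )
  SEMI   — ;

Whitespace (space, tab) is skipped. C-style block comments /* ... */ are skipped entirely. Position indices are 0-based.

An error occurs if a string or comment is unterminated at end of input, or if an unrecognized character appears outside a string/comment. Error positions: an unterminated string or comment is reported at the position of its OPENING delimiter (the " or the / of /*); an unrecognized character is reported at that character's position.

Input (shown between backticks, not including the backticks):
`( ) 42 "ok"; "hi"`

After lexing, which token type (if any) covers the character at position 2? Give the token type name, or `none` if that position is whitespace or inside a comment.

Answer: RPAREN

Derivation:
pos=0: emit LPAREN '('
pos=2: emit RPAREN ')'
pos=4: emit NUM '42' (now at pos=6)
pos=7: enter STRING mode
pos=7: emit STR "ok" (now at pos=11)
pos=11: emit SEMI ';'
pos=13: enter STRING mode
pos=13: emit STR "hi" (now at pos=17)
DONE. 6 tokens: [LPAREN, RPAREN, NUM, STR, SEMI, STR]
Position 2: char is ')' -> RPAREN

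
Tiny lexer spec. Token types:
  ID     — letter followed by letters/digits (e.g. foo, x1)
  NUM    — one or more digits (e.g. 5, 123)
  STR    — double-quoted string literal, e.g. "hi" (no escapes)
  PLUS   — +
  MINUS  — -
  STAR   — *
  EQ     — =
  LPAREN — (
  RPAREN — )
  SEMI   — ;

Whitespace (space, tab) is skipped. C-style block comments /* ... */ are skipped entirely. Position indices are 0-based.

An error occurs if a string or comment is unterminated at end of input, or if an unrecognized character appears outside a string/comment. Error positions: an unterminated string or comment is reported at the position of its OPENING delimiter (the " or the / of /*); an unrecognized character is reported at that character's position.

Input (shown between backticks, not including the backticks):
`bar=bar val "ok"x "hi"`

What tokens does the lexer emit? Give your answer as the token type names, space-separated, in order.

pos=0: emit ID 'bar' (now at pos=3)
pos=3: emit EQ '='
pos=4: emit ID 'bar' (now at pos=7)
pos=8: emit ID 'val' (now at pos=11)
pos=12: enter STRING mode
pos=12: emit STR "ok" (now at pos=16)
pos=16: emit ID 'x' (now at pos=17)
pos=18: enter STRING mode
pos=18: emit STR "hi" (now at pos=22)
DONE. 7 tokens: [ID, EQ, ID, ID, STR, ID, STR]

Answer: ID EQ ID ID STR ID STR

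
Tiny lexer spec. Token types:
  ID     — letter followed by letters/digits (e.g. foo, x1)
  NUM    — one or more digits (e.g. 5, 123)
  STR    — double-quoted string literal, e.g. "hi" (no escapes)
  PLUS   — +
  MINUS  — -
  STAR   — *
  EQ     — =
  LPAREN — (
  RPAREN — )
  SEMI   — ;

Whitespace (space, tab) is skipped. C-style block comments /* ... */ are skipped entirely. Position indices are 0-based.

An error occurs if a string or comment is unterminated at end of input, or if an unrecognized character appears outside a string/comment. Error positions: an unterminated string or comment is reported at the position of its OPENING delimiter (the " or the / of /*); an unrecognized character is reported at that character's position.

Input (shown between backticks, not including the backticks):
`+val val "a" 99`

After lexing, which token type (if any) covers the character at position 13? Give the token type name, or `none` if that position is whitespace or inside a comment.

Answer: NUM

Derivation:
pos=0: emit PLUS '+'
pos=1: emit ID 'val' (now at pos=4)
pos=5: emit ID 'val' (now at pos=8)
pos=9: enter STRING mode
pos=9: emit STR "a" (now at pos=12)
pos=13: emit NUM '99' (now at pos=15)
DONE. 5 tokens: [PLUS, ID, ID, STR, NUM]
Position 13: char is '9' -> NUM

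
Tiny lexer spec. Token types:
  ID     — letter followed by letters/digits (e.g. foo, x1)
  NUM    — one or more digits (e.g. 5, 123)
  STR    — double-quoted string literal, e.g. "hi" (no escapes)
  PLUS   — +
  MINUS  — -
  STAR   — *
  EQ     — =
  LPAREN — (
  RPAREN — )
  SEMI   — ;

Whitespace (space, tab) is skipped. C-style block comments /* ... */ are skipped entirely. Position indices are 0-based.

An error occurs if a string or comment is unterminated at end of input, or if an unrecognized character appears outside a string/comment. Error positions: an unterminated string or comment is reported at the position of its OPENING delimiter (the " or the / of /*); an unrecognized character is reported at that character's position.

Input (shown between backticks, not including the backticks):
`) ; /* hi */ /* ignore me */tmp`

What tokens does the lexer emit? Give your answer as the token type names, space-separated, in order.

Answer: RPAREN SEMI ID

Derivation:
pos=0: emit RPAREN ')'
pos=2: emit SEMI ';'
pos=4: enter COMMENT mode (saw '/*')
exit COMMENT mode (now at pos=12)
pos=13: enter COMMENT mode (saw '/*')
exit COMMENT mode (now at pos=28)
pos=28: emit ID 'tmp' (now at pos=31)
DONE. 3 tokens: [RPAREN, SEMI, ID]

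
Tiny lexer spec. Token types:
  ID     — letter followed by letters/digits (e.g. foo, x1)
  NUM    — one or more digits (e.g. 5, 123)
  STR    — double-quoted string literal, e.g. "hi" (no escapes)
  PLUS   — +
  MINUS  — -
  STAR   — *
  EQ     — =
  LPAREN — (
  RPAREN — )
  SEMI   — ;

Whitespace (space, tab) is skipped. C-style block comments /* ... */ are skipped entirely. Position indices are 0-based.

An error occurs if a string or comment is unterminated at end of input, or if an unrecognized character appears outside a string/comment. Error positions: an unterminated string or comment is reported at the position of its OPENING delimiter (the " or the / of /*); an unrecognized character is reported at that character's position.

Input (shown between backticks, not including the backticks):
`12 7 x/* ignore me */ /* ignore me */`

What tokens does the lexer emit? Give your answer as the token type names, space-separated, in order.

pos=0: emit NUM '12' (now at pos=2)
pos=3: emit NUM '7' (now at pos=4)
pos=5: emit ID 'x' (now at pos=6)
pos=6: enter COMMENT mode (saw '/*')
exit COMMENT mode (now at pos=21)
pos=22: enter COMMENT mode (saw '/*')
exit COMMENT mode (now at pos=37)
DONE. 3 tokens: [NUM, NUM, ID]

Answer: NUM NUM ID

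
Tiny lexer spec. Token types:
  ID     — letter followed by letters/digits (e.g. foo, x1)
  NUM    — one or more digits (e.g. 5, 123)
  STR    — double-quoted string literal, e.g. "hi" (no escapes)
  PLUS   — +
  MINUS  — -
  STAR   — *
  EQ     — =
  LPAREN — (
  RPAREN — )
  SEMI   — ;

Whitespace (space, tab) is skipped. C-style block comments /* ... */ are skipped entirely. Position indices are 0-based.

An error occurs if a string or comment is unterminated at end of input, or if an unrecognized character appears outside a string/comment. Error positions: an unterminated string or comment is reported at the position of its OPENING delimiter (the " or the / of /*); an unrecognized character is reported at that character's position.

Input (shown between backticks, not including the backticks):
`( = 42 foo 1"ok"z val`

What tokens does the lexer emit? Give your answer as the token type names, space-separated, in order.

pos=0: emit LPAREN '('
pos=2: emit EQ '='
pos=4: emit NUM '42' (now at pos=6)
pos=7: emit ID 'foo' (now at pos=10)
pos=11: emit NUM '1' (now at pos=12)
pos=12: enter STRING mode
pos=12: emit STR "ok" (now at pos=16)
pos=16: emit ID 'z' (now at pos=17)
pos=18: emit ID 'val' (now at pos=21)
DONE. 8 tokens: [LPAREN, EQ, NUM, ID, NUM, STR, ID, ID]

Answer: LPAREN EQ NUM ID NUM STR ID ID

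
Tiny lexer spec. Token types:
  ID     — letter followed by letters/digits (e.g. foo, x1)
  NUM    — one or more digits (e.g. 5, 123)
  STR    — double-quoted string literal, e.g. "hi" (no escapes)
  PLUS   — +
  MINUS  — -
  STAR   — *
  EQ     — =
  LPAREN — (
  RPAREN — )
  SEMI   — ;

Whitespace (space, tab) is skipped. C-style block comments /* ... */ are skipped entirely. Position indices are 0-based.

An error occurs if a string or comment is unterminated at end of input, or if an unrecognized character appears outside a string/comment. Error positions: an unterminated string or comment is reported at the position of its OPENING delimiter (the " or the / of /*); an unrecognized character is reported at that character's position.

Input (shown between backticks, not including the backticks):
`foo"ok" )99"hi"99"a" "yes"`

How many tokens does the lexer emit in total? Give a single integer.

Answer: 8

Derivation:
pos=0: emit ID 'foo' (now at pos=3)
pos=3: enter STRING mode
pos=3: emit STR "ok" (now at pos=7)
pos=8: emit RPAREN ')'
pos=9: emit NUM '99' (now at pos=11)
pos=11: enter STRING mode
pos=11: emit STR "hi" (now at pos=15)
pos=15: emit NUM '99' (now at pos=17)
pos=17: enter STRING mode
pos=17: emit STR "a" (now at pos=20)
pos=21: enter STRING mode
pos=21: emit STR "yes" (now at pos=26)
DONE. 8 tokens: [ID, STR, RPAREN, NUM, STR, NUM, STR, STR]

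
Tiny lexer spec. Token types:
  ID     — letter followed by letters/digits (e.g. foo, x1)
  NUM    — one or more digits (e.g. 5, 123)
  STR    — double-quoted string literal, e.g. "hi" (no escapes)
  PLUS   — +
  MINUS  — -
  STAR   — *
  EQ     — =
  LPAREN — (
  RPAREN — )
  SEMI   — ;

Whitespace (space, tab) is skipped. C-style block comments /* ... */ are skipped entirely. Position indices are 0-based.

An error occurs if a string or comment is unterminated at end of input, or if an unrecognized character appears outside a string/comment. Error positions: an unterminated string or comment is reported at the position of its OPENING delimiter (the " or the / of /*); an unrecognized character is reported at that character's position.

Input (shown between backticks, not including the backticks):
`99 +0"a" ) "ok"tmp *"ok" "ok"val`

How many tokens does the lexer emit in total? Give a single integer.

pos=0: emit NUM '99' (now at pos=2)
pos=3: emit PLUS '+'
pos=4: emit NUM '0' (now at pos=5)
pos=5: enter STRING mode
pos=5: emit STR "a" (now at pos=8)
pos=9: emit RPAREN ')'
pos=11: enter STRING mode
pos=11: emit STR "ok" (now at pos=15)
pos=15: emit ID 'tmp' (now at pos=18)
pos=19: emit STAR '*'
pos=20: enter STRING mode
pos=20: emit STR "ok" (now at pos=24)
pos=25: enter STRING mode
pos=25: emit STR "ok" (now at pos=29)
pos=29: emit ID 'val' (now at pos=32)
DONE. 11 tokens: [NUM, PLUS, NUM, STR, RPAREN, STR, ID, STAR, STR, STR, ID]

Answer: 11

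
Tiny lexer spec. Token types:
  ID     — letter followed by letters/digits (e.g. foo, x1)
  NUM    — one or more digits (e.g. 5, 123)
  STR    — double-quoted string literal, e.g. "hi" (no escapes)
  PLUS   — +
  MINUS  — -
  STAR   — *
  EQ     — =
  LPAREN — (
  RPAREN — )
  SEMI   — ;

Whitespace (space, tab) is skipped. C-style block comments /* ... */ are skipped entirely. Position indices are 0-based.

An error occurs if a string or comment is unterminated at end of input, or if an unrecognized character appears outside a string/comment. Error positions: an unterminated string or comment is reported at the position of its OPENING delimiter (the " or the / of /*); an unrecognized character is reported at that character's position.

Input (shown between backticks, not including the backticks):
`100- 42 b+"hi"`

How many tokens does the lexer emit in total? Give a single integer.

pos=0: emit NUM '100' (now at pos=3)
pos=3: emit MINUS '-'
pos=5: emit NUM '42' (now at pos=7)
pos=8: emit ID 'b' (now at pos=9)
pos=9: emit PLUS '+'
pos=10: enter STRING mode
pos=10: emit STR "hi" (now at pos=14)
DONE. 6 tokens: [NUM, MINUS, NUM, ID, PLUS, STR]

Answer: 6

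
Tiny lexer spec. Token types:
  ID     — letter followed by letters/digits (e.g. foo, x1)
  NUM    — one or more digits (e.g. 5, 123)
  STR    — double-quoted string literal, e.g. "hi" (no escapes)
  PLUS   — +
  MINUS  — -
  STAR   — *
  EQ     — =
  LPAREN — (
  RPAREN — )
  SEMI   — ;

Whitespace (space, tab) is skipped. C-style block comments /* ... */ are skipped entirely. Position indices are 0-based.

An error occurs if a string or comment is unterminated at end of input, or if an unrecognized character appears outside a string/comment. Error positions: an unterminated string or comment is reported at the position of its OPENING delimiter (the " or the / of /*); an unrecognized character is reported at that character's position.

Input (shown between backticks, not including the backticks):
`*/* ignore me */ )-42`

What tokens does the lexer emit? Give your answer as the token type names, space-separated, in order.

pos=0: emit STAR '*'
pos=1: enter COMMENT mode (saw '/*')
exit COMMENT mode (now at pos=16)
pos=17: emit RPAREN ')'
pos=18: emit MINUS '-'
pos=19: emit NUM '42' (now at pos=21)
DONE. 4 tokens: [STAR, RPAREN, MINUS, NUM]

Answer: STAR RPAREN MINUS NUM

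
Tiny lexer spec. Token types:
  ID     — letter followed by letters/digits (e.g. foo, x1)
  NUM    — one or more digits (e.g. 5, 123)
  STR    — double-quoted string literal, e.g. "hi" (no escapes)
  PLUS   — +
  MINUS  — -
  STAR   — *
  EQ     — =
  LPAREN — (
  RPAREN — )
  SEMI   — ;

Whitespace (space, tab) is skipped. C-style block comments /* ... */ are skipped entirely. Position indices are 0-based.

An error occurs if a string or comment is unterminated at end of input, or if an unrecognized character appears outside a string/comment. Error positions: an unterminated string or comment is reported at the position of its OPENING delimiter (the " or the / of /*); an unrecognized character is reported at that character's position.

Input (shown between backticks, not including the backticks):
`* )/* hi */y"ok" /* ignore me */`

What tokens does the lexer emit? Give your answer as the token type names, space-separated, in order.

pos=0: emit STAR '*'
pos=2: emit RPAREN ')'
pos=3: enter COMMENT mode (saw '/*')
exit COMMENT mode (now at pos=11)
pos=11: emit ID 'y' (now at pos=12)
pos=12: enter STRING mode
pos=12: emit STR "ok" (now at pos=16)
pos=17: enter COMMENT mode (saw '/*')
exit COMMENT mode (now at pos=32)
DONE. 4 tokens: [STAR, RPAREN, ID, STR]

Answer: STAR RPAREN ID STR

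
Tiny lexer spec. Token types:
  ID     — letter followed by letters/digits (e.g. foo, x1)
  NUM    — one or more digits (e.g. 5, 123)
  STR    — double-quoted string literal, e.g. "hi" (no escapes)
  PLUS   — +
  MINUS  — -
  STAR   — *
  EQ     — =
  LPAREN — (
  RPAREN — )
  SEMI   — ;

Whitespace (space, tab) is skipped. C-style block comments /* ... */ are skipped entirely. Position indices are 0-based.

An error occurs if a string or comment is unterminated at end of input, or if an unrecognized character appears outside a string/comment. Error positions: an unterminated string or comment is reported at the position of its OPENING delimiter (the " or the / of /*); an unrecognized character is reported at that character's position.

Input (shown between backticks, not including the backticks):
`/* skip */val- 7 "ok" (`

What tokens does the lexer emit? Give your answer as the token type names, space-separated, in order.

pos=0: enter COMMENT mode (saw '/*')
exit COMMENT mode (now at pos=10)
pos=10: emit ID 'val' (now at pos=13)
pos=13: emit MINUS '-'
pos=15: emit NUM '7' (now at pos=16)
pos=17: enter STRING mode
pos=17: emit STR "ok" (now at pos=21)
pos=22: emit LPAREN '('
DONE. 5 tokens: [ID, MINUS, NUM, STR, LPAREN]

Answer: ID MINUS NUM STR LPAREN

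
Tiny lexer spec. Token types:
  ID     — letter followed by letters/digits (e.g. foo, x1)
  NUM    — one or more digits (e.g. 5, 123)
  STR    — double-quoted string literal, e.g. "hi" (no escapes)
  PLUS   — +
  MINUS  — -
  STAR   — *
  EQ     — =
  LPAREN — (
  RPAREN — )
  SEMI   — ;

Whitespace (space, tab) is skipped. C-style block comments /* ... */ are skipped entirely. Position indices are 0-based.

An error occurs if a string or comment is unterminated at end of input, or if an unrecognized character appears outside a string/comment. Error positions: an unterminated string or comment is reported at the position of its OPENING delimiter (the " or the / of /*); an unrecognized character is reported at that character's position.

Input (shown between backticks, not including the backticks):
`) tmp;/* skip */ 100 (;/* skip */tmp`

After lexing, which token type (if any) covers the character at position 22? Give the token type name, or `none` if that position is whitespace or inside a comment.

pos=0: emit RPAREN ')'
pos=2: emit ID 'tmp' (now at pos=5)
pos=5: emit SEMI ';'
pos=6: enter COMMENT mode (saw '/*')
exit COMMENT mode (now at pos=16)
pos=17: emit NUM '100' (now at pos=20)
pos=21: emit LPAREN '('
pos=22: emit SEMI ';'
pos=23: enter COMMENT mode (saw '/*')
exit COMMENT mode (now at pos=33)
pos=33: emit ID 'tmp' (now at pos=36)
DONE. 7 tokens: [RPAREN, ID, SEMI, NUM, LPAREN, SEMI, ID]
Position 22: char is ';' -> SEMI

Answer: SEMI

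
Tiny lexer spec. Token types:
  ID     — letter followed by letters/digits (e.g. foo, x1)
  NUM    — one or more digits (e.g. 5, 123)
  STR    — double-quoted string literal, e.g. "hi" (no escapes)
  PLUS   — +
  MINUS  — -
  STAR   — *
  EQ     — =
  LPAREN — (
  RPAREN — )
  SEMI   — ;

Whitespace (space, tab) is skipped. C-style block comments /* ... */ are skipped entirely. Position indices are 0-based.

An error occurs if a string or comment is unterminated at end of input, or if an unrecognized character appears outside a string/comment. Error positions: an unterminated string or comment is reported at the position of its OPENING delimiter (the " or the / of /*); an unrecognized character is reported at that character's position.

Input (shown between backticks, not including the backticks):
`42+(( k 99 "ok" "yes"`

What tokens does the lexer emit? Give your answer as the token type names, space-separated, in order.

Answer: NUM PLUS LPAREN LPAREN ID NUM STR STR

Derivation:
pos=0: emit NUM '42' (now at pos=2)
pos=2: emit PLUS '+'
pos=3: emit LPAREN '('
pos=4: emit LPAREN '('
pos=6: emit ID 'k' (now at pos=7)
pos=8: emit NUM '99' (now at pos=10)
pos=11: enter STRING mode
pos=11: emit STR "ok" (now at pos=15)
pos=16: enter STRING mode
pos=16: emit STR "yes" (now at pos=21)
DONE. 8 tokens: [NUM, PLUS, LPAREN, LPAREN, ID, NUM, STR, STR]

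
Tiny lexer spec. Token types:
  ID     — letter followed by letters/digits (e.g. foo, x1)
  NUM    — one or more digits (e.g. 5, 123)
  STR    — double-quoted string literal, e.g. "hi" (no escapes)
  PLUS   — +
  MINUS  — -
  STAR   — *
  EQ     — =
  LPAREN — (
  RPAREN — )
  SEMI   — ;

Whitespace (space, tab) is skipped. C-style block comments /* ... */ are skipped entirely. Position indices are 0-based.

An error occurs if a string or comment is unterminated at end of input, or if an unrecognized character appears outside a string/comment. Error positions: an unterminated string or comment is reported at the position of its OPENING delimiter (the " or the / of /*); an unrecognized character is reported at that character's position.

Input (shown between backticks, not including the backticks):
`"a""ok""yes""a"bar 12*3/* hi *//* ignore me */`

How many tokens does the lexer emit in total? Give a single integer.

pos=0: enter STRING mode
pos=0: emit STR "a" (now at pos=3)
pos=3: enter STRING mode
pos=3: emit STR "ok" (now at pos=7)
pos=7: enter STRING mode
pos=7: emit STR "yes" (now at pos=12)
pos=12: enter STRING mode
pos=12: emit STR "a" (now at pos=15)
pos=15: emit ID 'bar' (now at pos=18)
pos=19: emit NUM '12' (now at pos=21)
pos=21: emit STAR '*'
pos=22: emit NUM '3' (now at pos=23)
pos=23: enter COMMENT mode (saw '/*')
exit COMMENT mode (now at pos=31)
pos=31: enter COMMENT mode (saw '/*')
exit COMMENT mode (now at pos=46)
DONE. 8 tokens: [STR, STR, STR, STR, ID, NUM, STAR, NUM]

Answer: 8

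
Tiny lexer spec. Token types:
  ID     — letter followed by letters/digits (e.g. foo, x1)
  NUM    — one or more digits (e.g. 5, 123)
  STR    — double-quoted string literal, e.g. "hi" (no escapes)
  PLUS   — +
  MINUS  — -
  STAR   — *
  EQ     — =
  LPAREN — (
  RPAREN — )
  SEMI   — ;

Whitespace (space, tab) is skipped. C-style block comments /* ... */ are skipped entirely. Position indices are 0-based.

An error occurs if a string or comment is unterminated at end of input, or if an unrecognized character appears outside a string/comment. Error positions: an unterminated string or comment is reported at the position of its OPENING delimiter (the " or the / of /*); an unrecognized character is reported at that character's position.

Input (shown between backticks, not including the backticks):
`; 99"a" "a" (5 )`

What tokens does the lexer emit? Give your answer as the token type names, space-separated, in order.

Answer: SEMI NUM STR STR LPAREN NUM RPAREN

Derivation:
pos=0: emit SEMI ';'
pos=2: emit NUM '99' (now at pos=4)
pos=4: enter STRING mode
pos=4: emit STR "a" (now at pos=7)
pos=8: enter STRING mode
pos=8: emit STR "a" (now at pos=11)
pos=12: emit LPAREN '('
pos=13: emit NUM '5' (now at pos=14)
pos=15: emit RPAREN ')'
DONE. 7 tokens: [SEMI, NUM, STR, STR, LPAREN, NUM, RPAREN]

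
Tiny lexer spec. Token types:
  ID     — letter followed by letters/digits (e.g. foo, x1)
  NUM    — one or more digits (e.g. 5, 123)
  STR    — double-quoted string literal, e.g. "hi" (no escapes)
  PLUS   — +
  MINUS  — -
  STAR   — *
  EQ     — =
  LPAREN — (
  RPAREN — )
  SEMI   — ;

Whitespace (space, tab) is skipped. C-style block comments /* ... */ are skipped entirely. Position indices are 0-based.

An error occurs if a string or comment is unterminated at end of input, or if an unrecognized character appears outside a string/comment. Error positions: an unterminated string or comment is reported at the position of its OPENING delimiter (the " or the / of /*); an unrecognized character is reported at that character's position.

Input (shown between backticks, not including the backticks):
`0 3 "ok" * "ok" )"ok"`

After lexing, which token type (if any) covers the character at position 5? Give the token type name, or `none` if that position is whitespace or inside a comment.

pos=0: emit NUM '0' (now at pos=1)
pos=2: emit NUM '3' (now at pos=3)
pos=4: enter STRING mode
pos=4: emit STR "ok" (now at pos=8)
pos=9: emit STAR '*'
pos=11: enter STRING mode
pos=11: emit STR "ok" (now at pos=15)
pos=16: emit RPAREN ')'
pos=17: enter STRING mode
pos=17: emit STR "ok" (now at pos=21)
DONE. 7 tokens: [NUM, NUM, STR, STAR, STR, RPAREN, STR]
Position 5: char is 'o' -> STR

Answer: STR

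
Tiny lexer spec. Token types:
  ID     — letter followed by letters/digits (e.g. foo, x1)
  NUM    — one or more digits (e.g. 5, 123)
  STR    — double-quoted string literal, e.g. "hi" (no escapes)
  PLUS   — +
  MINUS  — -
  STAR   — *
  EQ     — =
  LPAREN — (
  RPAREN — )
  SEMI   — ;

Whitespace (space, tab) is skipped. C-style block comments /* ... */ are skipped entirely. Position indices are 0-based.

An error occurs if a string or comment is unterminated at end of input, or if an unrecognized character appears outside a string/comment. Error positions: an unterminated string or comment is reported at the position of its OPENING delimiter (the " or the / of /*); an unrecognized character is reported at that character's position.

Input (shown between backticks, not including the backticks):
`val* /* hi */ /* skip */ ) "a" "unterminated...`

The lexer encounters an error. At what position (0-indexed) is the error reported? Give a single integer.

Answer: 31

Derivation:
pos=0: emit ID 'val' (now at pos=3)
pos=3: emit STAR '*'
pos=5: enter COMMENT mode (saw '/*')
exit COMMENT mode (now at pos=13)
pos=14: enter COMMENT mode (saw '/*')
exit COMMENT mode (now at pos=24)
pos=25: emit RPAREN ')'
pos=27: enter STRING mode
pos=27: emit STR "a" (now at pos=30)
pos=31: enter STRING mode
pos=31: ERROR — unterminated string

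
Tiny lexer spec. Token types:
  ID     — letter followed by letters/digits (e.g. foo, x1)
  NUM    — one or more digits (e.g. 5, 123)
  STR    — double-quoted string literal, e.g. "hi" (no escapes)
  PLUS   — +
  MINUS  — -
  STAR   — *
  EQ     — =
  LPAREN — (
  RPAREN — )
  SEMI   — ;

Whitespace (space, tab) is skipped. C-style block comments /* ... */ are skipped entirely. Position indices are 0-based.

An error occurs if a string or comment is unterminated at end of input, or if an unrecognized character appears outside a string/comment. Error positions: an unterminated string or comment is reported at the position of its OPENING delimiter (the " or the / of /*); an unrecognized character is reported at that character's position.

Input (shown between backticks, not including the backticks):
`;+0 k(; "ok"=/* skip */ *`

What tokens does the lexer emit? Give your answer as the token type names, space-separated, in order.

pos=0: emit SEMI ';'
pos=1: emit PLUS '+'
pos=2: emit NUM '0' (now at pos=3)
pos=4: emit ID 'k' (now at pos=5)
pos=5: emit LPAREN '('
pos=6: emit SEMI ';'
pos=8: enter STRING mode
pos=8: emit STR "ok" (now at pos=12)
pos=12: emit EQ '='
pos=13: enter COMMENT mode (saw '/*')
exit COMMENT mode (now at pos=23)
pos=24: emit STAR '*'
DONE. 9 tokens: [SEMI, PLUS, NUM, ID, LPAREN, SEMI, STR, EQ, STAR]

Answer: SEMI PLUS NUM ID LPAREN SEMI STR EQ STAR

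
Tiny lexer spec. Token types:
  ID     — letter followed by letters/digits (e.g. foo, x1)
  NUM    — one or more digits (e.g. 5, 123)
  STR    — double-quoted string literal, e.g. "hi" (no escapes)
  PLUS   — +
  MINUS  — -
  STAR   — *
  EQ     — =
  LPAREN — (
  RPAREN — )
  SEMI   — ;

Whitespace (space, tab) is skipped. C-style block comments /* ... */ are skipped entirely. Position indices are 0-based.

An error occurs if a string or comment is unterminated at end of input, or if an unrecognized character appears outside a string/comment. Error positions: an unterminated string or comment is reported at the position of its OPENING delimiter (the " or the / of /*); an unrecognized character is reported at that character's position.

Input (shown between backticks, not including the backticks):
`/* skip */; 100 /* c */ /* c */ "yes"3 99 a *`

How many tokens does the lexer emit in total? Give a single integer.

Answer: 7

Derivation:
pos=0: enter COMMENT mode (saw '/*')
exit COMMENT mode (now at pos=10)
pos=10: emit SEMI ';'
pos=12: emit NUM '100' (now at pos=15)
pos=16: enter COMMENT mode (saw '/*')
exit COMMENT mode (now at pos=23)
pos=24: enter COMMENT mode (saw '/*')
exit COMMENT mode (now at pos=31)
pos=32: enter STRING mode
pos=32: emit STR "yes" (now at pos=37)
pos=37: emit NUM '3' (now at pos=38)
pos=39: emit NUM '99' (now at pos=41)
pos=42: emit ID 'a' (now at pos=43)
pos=44: emit STAR '*'
DONE. 7 tokens: [SEMI, NUM, STR, NUM, NUM, ID, STAR]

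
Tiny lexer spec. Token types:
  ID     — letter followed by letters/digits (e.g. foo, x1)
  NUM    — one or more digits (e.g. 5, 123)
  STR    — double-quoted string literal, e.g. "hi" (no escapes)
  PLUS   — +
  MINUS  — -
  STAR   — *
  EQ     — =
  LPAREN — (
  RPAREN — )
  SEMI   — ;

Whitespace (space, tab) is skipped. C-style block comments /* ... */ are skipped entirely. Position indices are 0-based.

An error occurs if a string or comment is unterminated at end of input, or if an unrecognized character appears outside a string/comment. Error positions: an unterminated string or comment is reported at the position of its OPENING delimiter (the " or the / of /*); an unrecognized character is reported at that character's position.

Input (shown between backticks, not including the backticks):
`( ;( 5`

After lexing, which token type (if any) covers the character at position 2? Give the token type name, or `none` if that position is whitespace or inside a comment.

pos=0: emit LPAREN '('
pos=2: emit SEMI ';'
pos=3: emit LPAREN '('
pos=5: emit NUM '5' (now at pos=6)
DONE. 4 tokens: [LPAREN, SEMI, LPAREN, NUM]
Position 2: char is ';' -> SEMI

Answer: SEMI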